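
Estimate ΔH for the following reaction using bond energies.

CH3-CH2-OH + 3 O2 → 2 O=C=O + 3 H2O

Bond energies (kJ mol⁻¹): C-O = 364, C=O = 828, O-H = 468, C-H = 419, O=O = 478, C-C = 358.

ΔH ≈ −1401 kJ

Bonds broken (reactants):
  C-C: 1 × 358 = 358
  C-H: 5 × 419 = 2095
  C-O: 1 × 364 = 364
  O-H: 1 × 468 = 468
  O=O: 3 × 478 = 1434
  Σ(broken) = 4719 kJ
Bonds formed (products):
  C=O: 4 × 828 = 3312
  O-H: 6 × 468 = 2808
  Σ(formed) = 6120 kJ
ΔH = Σ(broken) − Σ(formed) = 4719 − 6120 = −1401 kJ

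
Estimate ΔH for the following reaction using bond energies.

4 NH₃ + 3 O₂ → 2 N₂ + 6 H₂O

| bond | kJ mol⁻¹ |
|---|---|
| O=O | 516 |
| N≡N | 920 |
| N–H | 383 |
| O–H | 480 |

Bonds broken (reactants):
  N–H: 12 × 383 = 4596
  O=O: 3 × 516 = 1548
  Σ(broken) = 6144 kJ
Bonds formed (products):
  N≡N: 2 × 920 = 1840
  O–H: 12 × 480 = 5760
  Σ(formed) = 7600 kJ
ΔH = Σ(broken) − Σ(formed) = 6144 − 7600 = −1456 kJ

ΔH ≈ −1456 kJ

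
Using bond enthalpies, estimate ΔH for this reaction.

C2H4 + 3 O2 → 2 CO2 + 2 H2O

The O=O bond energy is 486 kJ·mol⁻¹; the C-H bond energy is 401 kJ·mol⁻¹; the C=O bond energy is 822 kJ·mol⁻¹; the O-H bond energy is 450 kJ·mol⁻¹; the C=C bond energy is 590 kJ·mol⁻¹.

ΔH ≈ −1436 kJ

Bonds broken (reactants):
  C-H: 4 × 401 = 1604
  C=C: 1 × 590 = 590
  O=O: 3 × 486 = 1458
  Σ(broken) = 3652 kJ
Bonds formed (products):
  C=O: 4 × 822 = 3288
  O-H: 4 × 450 = 1800
  Σ(formed) = 5088 kJ
ΔH = Σ(broken) − Σ(formed) = 3652 − 5088 = −1436 kJ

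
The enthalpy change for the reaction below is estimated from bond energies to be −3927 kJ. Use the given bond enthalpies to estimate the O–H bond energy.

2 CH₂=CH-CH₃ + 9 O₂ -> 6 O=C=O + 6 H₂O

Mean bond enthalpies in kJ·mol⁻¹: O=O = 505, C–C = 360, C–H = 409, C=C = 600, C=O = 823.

D(O–H) ≈ 452 kJ/mol

Let D be the O–H bond energy.
Σ(broken) = 2×360 + 12×409 + 2×600 + 9×505 = 11373
Σ(formed) = 12×823 + 12×D = 9876 + 12D
ΔH = Σ(broken) − Σ(formed) = (11373) − (9876 + 12D) = +1497 − 12D
Setting this equal to −3927 kJ gives 12D = 5424, so D = 452 kJ/mol.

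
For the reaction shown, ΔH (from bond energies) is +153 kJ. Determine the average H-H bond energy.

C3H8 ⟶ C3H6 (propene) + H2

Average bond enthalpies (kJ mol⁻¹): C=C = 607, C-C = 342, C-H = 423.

D(H-H) ≈ 428 kJ/mol

Let D be the H-H bond energy.
Σ(broken) = 2×342 + 8×423 = 4068
Σ(formed) = 1×342 + 6×423 + 1×607 + 1×D = 3487 + D
ΔH = Σ(broken) − Σ(formed) = (4068) − (3487 + D) = +581 − D
Setting this equal to +153 kJ gives D = 428 kJ/mol.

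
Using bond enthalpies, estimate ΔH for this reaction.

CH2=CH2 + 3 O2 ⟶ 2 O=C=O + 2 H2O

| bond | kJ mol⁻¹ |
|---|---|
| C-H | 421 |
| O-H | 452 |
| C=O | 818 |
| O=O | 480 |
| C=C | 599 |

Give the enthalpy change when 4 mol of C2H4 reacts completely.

Bonds broken (reactants):
  C-H: 4 × 421 = 1684
  C=C: 1 × 599 = 599
  O=O: 3 × 480 = 1440
  Σ(broken) = 3723 kJ
Bonds formed (products):
  C=O: 4 × 818 = 3272
  O-H: 4 × 452 = 1808
  Σ(formed) = 5080 kJ
ΔH = Σ(broken) − Σ(formed) = 3723 − 5080 = −1357 kJ
For 4× the reaction as written: 4 × (−1357) = −5428 kJ

ΔH = −5428 kJ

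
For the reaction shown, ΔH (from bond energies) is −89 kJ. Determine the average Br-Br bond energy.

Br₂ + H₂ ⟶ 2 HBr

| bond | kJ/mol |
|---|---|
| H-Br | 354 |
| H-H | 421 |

D(Br-Br) ≈ 198 kJ/mol

Let D be the Br-Br bond energy.
Σ(broken) = 1×D + 1×421 = 421 + D
Σ(formed) = 2×354 = 708
ΔH = Σ(broken) − Σ(formed) = (421 + D) − (708) = −287 + D
Setting this equal to −89 kJ gives D = 198 kJ/mol.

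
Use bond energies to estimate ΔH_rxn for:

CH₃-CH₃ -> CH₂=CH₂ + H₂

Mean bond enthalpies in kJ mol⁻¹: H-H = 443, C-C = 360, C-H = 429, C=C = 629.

Bonds broken (reactants):
  C-C: 1 × 360 = 360
  C-H: 6 × 429 = 2574
  Σ(broken) = 2934 kJ
Bonds formed (products):
  C-H: 4 × 429 = 1716
  C=C: 1 × 629 = 629
  H-H: 1 × 443 = 443
  Σ(formed) = 2788 kJ
ΔH = Σ(broken) − Σ(formed) = 2934 − 2788 = +146 kJ

ΔH ≈ +146 kJ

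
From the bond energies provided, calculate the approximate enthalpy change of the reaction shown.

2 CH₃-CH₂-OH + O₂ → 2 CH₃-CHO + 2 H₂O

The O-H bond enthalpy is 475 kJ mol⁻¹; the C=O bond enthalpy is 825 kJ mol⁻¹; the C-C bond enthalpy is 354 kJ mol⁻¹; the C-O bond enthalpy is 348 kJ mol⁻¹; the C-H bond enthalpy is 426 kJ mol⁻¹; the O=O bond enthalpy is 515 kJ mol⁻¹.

ΔH ≈ −537 kJ

Bonds broken (reactants):
  C-C: 2 × 354 = 708
  C-H: 10 × 426 = 4260
  C-O: 2 × 348 = 696
  O-H: 2 × 475 = 950
  O=O: 1 × 515 = 515
  Σ(broken) = 7129 kJ
Bonds formed (products):
  C-C: 2 × 354 = 708
  C-H: 8 × 426 = 3408
  C=O: 2 × 825 = 1650
  O-H: 4 × 475 = 1900
  Σ(formed) = 7666 kJ
ΔH = Σ(broken) − Σ(formed) = 7129 − 7666 = −537 kJ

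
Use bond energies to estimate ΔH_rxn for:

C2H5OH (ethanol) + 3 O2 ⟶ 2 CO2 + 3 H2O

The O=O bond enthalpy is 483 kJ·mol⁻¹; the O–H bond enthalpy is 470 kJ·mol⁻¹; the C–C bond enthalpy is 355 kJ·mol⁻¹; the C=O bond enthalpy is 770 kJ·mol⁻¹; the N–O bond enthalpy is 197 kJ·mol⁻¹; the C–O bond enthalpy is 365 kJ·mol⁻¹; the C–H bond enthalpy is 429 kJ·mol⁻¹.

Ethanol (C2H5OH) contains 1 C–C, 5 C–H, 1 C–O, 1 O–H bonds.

ΔH ≈ −1116 kJ

Bonds broken (reactants):
  C–C: 1 × 355 = 355
  C–H: 5 × 429 = 2145
  C–O: 1 × 365 = 365
  O–H: 1 × 470 = 470
  O=O: 3 × 483 = 1449
  Σ(broken) = 4784 kJ
Bonds formed (products):
  C=O: 4 × 770 = 3080
  O–H: 6 × 470 = 2820
  Σ(formed) = 5900 kJ
ΔH = Σ(broken) − Σ(formed) = 4784 − 5900 = −1116 kJ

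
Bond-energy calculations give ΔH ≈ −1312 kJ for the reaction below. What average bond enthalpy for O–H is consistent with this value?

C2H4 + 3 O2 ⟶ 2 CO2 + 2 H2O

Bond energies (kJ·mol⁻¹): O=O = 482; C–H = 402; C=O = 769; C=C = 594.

D(O–H) ≈ 471 kJ/mol

Let D be the O–H bond energy.
Σ(broken) = 4×402 + 1×594 + 3×482 = 3648
Σ(formed) = 4×769 + 4×D = 3076 + 4D
ΔH = Σ(broken) − Σ(formed) = (3648) − (3076 + 4D) = +572 − 4D
Setting this equal to −1312 kJ gives 4D = 1884, so D = 471 kJ/mol.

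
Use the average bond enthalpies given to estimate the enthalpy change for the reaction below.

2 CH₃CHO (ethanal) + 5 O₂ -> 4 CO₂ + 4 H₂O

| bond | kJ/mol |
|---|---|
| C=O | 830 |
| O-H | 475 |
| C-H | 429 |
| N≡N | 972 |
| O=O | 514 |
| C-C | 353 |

ΔH ≈ −2072 kJ

Bonds broken (reactants):
  C-C: 2 × 353 = 706
  C-H: 8 × 429 = 3432
  C=O: 2 × 830 = 1660
  O=O: 5 × 514 = 2570
  Σ(broken) = 8368 kJ
Bonds formed (products):
  C=O: 8 × 830 = 6640
  O-H: 8 × 475 = 3800
  Σ(formed) = 10440 kJ
ΔH = Σ(broken) − Σ(formed) = 8368 − 10440 = −2072 kJ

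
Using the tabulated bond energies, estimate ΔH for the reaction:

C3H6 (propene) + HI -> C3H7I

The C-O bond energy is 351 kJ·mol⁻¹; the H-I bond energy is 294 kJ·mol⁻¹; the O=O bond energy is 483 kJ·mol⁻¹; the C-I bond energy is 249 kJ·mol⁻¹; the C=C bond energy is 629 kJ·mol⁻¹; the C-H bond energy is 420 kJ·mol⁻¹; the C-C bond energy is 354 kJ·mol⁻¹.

Bonds broken (reactants):
  C-C: 1 × 354 = 354
  C-H: 6 × 420 = 2520
  C=C: 1 × 629 = 629
  H-I: 1 × 294 = 294
  Σ(broken) = 3797 kJ
Bonds formed (products):
  C-C: 2 × 354 = 708
  C-H: 7 × 420 = 2940
  C-I: 1 × 249 = 249
  Σ(formed) = 3897 kJ
ΔH = Σ(broken) − Σ(formed) = 3797 − 3897 = −100 kJ

ΔH ≈ −100 kJ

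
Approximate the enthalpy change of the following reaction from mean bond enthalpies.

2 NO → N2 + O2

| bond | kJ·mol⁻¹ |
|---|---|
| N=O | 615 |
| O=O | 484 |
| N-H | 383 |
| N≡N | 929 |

Bonds broken (reactants):
  N=O: 2 × 615 = 1230
  Σ(broken) = 1230 kJ
Bonds formed (products):
  N≡N: 1 × 929 = 929
  O=O: 1 × 484 = 484
  Σ(formed) = 1413 kJ
ΔH = Σ(broken) − Σ(formed) = 1230 − 1413 = −183 kJ

ΔH ≈ −183 kJ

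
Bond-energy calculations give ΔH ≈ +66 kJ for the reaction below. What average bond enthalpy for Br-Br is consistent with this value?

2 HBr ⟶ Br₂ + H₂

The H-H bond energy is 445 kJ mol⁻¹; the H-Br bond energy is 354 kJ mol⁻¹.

Let D be the Br-Br bond energy.
Σ(broken) = 2×354 = 708
Σ(formed) = 1×D + 1×445 = 445 + D
ΔH = Σ(broken) − Σ(formed) = (708) − (445 + D) = +263 − D
Setting this equal to +66 kJ gives D = 197 kJ/mol.

D(Br-Br) ≈ 197 kJ/mol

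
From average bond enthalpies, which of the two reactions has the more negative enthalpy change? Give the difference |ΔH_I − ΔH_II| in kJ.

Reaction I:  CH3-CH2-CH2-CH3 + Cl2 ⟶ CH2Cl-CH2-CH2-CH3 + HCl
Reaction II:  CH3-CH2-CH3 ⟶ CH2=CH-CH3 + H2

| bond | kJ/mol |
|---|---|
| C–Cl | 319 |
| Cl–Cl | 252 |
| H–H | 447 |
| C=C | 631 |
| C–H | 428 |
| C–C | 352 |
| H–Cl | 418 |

Reaction I:
  Bonds broken (reactants):
    C–C: 3 × 352 = 1056
    C–H: 10 × 428 = 4280
    Cl–Cl: 1 × 252 = 252
    Σ(broken) = 5588 kJ
  Bonds formed (products):
    C–C: 3 × 352 = 1056
    C–Cl: 1 × 319 = 319
    C–H: 9 × 428 = 3852
    H–Cl: 1 × 418 = 418
    Σ(formed) = 5645 kJ
  ΔH_I = 5588 − 5645 = −57 kJ
Reaction II:
  Bonds broken (reactants):
    C–C: 2 × 352 = 704
    C–H: 8 × 428 = 3424
    Σ(broken) = 4128 kJ
  Bonds formed (products):
    C–C: 1 × 352 = 352
    C–H: 6 × 428 = 2568
    C=C: 1 × 631 = 631
    H–H: 1 × 447 = 447
    Σ(formed) = 3998 kJ
  ΔH_II = 4128 − 3998 = +130 kJ
ΔH_I − ΔH_II = −187 kJ, so reaction I has the more negative ΔH; |ΔH_I − ΔH_II| = 187 kJ.

Reaction I, by 187 kJ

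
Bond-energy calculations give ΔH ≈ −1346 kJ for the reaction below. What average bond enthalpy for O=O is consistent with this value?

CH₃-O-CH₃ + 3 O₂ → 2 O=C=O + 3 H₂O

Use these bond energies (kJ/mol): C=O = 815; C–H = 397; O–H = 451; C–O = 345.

Let D be the O=O bond energy.
Σ(broken) = 6×397 + 2×345 + 3×D = 3072 + 3D
Σ(formed) = 4×815 + 6×451 = 5966
ΔH = Σ(broken) − Σ(formed) = (3072 + 3D) − (5966) = −2894 + 3D
Setting this equal to −1346 kJ gives 3D = 1548, so D = 516 kJ/mol.

D(O=O) ≈ 516 kJ/mol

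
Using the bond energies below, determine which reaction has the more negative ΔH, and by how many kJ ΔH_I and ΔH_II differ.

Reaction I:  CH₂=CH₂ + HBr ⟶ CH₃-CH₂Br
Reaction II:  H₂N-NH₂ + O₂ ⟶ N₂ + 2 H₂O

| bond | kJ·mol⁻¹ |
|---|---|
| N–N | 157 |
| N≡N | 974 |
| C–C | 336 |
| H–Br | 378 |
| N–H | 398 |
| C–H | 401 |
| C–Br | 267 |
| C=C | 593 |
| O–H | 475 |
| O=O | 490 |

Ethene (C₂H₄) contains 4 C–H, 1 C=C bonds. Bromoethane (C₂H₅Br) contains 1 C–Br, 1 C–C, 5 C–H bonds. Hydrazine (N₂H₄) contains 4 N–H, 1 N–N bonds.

Reaction I:
  Bonds broken (reactants):
    C–H: 4 × 401 = 1604
    C=C: 1 × 593 = 593
    H–Br: 1 × 378 = 378
    Σ(broken) = 2575 kJ
  Bonds formed (products):
    C–Br: 1 × 267 = 267
    C–C: 1 × 336 = 336
    C–H: 5 × 401 = 2005
    Σ(formed) = 2608 kJ
  ΔH_I = 2575 − 2608 = −33 kJ
Reaction II:
  Bonds broken (reactants):
    N–H: 4 × 398 = 1592
    N–N: 1 × 157 = 157
    O=O: 1 × 490 = 490
    Σ(broken) = 2239 kJ
  Bonds formed (products):
    N≡N: 1 × 974 = 974
    O–H: 4 × 475 = 1900
    Σ(formed) = 2874 kJ
  ΔH_II = 2239 − 2874 = −635 kJ
ΔH_I − ΔH_II = +602 kJ, so reaction II has the more negative ΔH; |ΔH_I − ΔH_II| = 602 kJ.

Reaction II, by 602 kJ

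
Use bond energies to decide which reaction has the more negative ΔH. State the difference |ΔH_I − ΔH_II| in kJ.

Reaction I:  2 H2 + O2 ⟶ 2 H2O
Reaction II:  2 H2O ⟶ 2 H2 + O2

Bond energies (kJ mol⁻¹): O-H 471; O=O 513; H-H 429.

Reaction I:
  Bonds broken (reactants):
    H-H: 2 × 429 = 858
    O=O: 1 × 513 = 513
    Σ(broken) = 1371 kJ
  Bonds formed (products):
    O-H: 4 × 471 = 1884
    Σ(formed) = 1884 kJ
  ΔH_I = 1371 − 1884 = −513 kJ
Reaction II:
  Bonds broken (reactants):
    O-H: 4 × 471 = 1884
    Σ(broken) = 1884 kJ
  Bonds formed (products):
    H-H: 2 × 429 = 858
    O=O: 1 × 513 = 513
    Σ(formed) = 1371 kJ
  ΔH_II = 1884 − 1371 = +513 kJ
ΔH_I − ΔH_II = −1026 kJ, so reaction I has the more negative ΔH; |ΔH_I − ΔH_II| = 1026 kJ.

Reaction I, by 1026 kJ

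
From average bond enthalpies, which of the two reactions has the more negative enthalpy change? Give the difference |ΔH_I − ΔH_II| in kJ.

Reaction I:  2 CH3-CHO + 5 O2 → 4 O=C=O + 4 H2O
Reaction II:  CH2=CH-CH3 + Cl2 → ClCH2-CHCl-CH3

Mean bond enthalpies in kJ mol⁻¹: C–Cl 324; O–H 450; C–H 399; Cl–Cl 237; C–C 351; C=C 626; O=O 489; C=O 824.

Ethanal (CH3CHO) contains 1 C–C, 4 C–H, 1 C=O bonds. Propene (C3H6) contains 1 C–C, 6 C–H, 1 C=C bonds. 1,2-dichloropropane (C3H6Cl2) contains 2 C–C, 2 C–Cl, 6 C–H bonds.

Reaction I, by 2069 kJ

Reaction I:
  Bonds broken (reactants):
    C–C: 2 × 351 = 702
    C–H: 8 × 399 = 3192
    C=O: 2 × 824 = 1648
    O=O: 5 × 489 = 2445
    Σ(broken) = 7987 kJ
  Bonds formed (products):
    C=O: 8 × 824 = 6592
    O–H: 8 × 450 = 3600
    Σ(formed) = 10192 kJ
  ΔH_I = 7987 − 10192 = −2205 kJ
Reaction II:
  Bonds broken (reactants):
    C–C: 1 × 351 = 351
    C–H: 6 × 399 = 2394
    C=C: 1 × 626 = 626
    Cl–Cl: 1 × 237 = 237
    Σ(broken) = 3608 kJ
  Bonds formed (products):
    C–C: 2 × 351 = 702
    C–Cl: 2 × 324 = 648
    C–H: 6 × 399 = 2394
    Σ(formed) = 3744 kJ
  ΔH_II = 3608 − 3744 = −136 kJ
ΔH_I − ΔH_II = −2069 kJ, so reaction I has the more negative ΔH; |ΔH_I − ΔH_II| = 2069 kJ.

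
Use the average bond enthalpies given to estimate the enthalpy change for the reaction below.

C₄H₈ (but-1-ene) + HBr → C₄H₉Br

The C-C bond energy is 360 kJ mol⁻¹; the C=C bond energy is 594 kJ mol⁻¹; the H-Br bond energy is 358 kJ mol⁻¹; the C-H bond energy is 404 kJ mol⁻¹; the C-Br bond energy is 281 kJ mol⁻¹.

Bonds broken (reactants):
  C-C: 2 × 360 = 720
  C-H: 8 × 404 = 3232
  C=C: 1 × 594 = 594
  H-Br: 1 × 358 = 358
  Σ(broken) = 4904 kJ
Bonds formed (products):
  C-Br: 1 × 281 = 281
  C-C: 3 × 360 = 1080
  C-H: 9 × 404 = 3636
  Σ(formed) = 4997 kJ
ΔH = Σ(broken) − Σ(formed) = 4904 − 4997 = −93 kJ

ΔH ≈ −93 kJ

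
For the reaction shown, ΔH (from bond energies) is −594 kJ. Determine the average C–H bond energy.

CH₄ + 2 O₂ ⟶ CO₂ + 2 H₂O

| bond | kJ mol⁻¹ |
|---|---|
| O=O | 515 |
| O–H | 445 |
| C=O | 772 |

D(C–H) ≈ 425 kJ/mol

Let D be the C–H bond energy.
Σ(broken) = 4×D + 2×515 = 1030 + 4D
Σ(formed) = 2×772 + 4×445 = 3324
ΔH = Σ(broken) − Σ(formed) = (1030 + 4D) − (3324) = −2294 + 4D
Setting this equal to −594 kJ gives 4D = 1700, so D = 425 kJ/mol.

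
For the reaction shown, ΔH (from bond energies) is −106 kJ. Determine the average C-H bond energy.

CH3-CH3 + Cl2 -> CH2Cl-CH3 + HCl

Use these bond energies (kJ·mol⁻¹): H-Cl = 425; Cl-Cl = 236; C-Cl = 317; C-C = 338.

Let D be the C-H bond energy.
Σ(broken) = 1×338 + 6×D + 1×236 = 574 + 6D
Σ(formed) = 1×338 + 1×317 + 5×D + 1×425 = 1080 + 5D
ΔH = Σ(broken) − Σ(formed) = (574 + 6D) − (1080 + 5D) = −506 + D
Setting this equal to −106 kJ gives D = 400 kJ/mol.

D(C-H) ≈ 400 kJ/mol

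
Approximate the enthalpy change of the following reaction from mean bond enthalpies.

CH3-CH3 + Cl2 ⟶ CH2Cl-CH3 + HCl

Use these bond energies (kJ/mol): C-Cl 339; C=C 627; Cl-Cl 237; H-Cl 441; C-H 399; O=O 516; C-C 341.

Bonds broken (reactants):
  C-C: 1 × 341 = 341
  C-H: 6 × 399 = 2394
  Cl-Cl: 1 × 237 = 237
  Σ(broken) = 2972 kJ
Bonds formed (products):
  C-C: 1 × 341 = 341
  C-Cl: 1 × 339 = 339
  C-H: 5 × 399 = 1995
  H-Cl: 1 × 441 = 441
  Σ(formed) = 3116 kJ
ΔH = Σ(broken) − Σ(formed) = 2972 − 3116 = −144 kJ

ΔH ≈ −144 kJ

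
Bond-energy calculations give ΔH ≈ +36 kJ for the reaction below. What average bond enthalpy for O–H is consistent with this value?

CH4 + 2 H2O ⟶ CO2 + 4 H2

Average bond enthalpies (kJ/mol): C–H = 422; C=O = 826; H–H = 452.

D(O–H) ≈ 452 kJ/mol

Let D be the O–H bond energy.
Σ(broken) = 4×422 + 4×D = 1688 + 4D
Σ(formed) = 2×826 + 4×452 = 3460
ΔH = Σ(broken) − Σ(formed) = (1688 + 4D) − (3460) = −1772 + 4D
Setting this equal to +36 kJ gives 4D = 1808, so D = 452 kJ/mol.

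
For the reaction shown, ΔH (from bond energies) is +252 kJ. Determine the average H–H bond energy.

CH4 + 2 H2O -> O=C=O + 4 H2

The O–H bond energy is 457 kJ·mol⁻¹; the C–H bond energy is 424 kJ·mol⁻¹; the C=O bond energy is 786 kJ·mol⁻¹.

Let D be the H–H bond energy.
Σ(broken) = 4×424 + 4×457 = 3524
Σ(formed) = 2×786 + 4×D = 1572 + 4D
ΔH = Σ(broken) − Σ(formed) = (3524) − (1572 + 4D) = +1952 − 4D
Setting this equal to +252 kJ gives 4D = 1700, so D = 425 kJ/mol.

D(H–H) ≈ 425 kJ/mol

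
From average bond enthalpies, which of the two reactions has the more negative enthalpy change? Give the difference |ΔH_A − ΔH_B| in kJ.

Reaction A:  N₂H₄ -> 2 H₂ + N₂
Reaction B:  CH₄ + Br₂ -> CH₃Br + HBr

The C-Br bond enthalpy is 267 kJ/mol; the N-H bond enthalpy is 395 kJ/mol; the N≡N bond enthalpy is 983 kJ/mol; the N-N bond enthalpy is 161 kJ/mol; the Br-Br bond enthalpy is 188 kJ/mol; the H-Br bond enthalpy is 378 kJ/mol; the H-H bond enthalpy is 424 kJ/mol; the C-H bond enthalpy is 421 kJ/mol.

Reaction A, by 54 kJ

Reaction A:
  Bonds broken (reactants):
    N-H: 4 × 395 = 1580
    N-N: 1 × 161 = 161
    Σ(broken) = 1741 kJ
  Bonds formed (products):
    H-H: 2 × 424 = 848
    N≡N: 1 × 983 = 983
    Σ(formed) = 1831 kJ
  ΔH_A = 1741 − 1831 = −90 kJ
Reaction B:
  Bonds broken (reactants):
    Br-Br: 1 × 188 = 188
    C-H: 4 × 421 = 1684
    Σ(broken) = 1872 kJ
  Bonds formed (products):
    C-Br: 1 × 267 = 267
    C-H: 3 × 421 = 1263
    H-Br: 1 × 378 = 378
    Σ(formed) = 1908 kJ
  ΔH_B = 1872 − 1908 = −36 kJ
ΔH_A − ΔH_B = −54 kJ, so reaction A has the more negative ΔH; |ΔH_A − ΔH_B| = 54 kJ.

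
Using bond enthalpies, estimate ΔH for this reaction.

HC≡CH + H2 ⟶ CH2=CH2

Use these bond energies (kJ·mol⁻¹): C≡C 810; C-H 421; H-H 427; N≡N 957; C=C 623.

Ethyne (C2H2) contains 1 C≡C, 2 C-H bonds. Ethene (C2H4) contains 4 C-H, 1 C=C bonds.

ΔH ≈ −228 kJ

Bonds broken (reactants):
  C≡C: 1 × 810 = 810
  C-H: 2 × 421 = 842
  H-H: 1 × 427 = 427
  Σ(broken) = 2079 kJ
Bonds formed (products):
  C-H: 4 × 421 = 1684
  C=C: 1 × 623 = 623
  Σ(formed) = 2307 kJ
ΔH = Σ(broken) − Σ(formed) = 2079 − 2307 = −228 kJ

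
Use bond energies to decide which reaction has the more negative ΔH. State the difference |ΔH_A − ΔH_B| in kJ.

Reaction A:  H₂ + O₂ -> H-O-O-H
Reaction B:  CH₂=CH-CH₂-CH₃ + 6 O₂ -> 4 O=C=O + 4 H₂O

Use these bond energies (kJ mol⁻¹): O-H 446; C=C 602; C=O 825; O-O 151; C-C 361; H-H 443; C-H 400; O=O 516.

Reaction B, by 2464 kJ

Reaction A:
  Bonds broken (reactants):
    H-H: 1 × 443 = 443
    O=O: 1 × 516 = 516
    Σ(broken) = 959 kJ
  Bonds formed (products):
    O-H: 2 × 446 = 892
    O-O: 1 × 151 = 151
    Σ(formed) = 1043 kJ
  ΔH_A = 959 − 1043 = −84 kJ
Reaction B:
  Bonds broken (reactants):
    C-C: 2 × 361 = 722
    C-H: 8 × 400 = 3200
    C=C: 1 × 602 = 602
    O=O: 6 × 516 = 3096
    Σ(broken) = 7620 kJ
  Bonds formed (products):
    C=O: 8 × 825 = 6600
    O-H: 8 × 446 = 3568
    Σ(formed) = 10168 kJ
  ΔH_B = 7620 − 10168 = −2548 kJ
ΔH_A − ΔH_B = +2464 kJ, so reaction B has the more negative ΔH; |ΔH_A − ΔH_B| = 2464 kJ.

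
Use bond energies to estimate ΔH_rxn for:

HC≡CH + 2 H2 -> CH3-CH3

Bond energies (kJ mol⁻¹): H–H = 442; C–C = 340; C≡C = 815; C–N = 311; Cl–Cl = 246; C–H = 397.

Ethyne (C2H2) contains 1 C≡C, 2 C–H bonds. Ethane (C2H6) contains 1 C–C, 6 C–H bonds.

Bonds broken (reactants):
  C≡C: 1 × 815 = 815
  C–H: 2 × 397 = 794
  H–H: 2 × 442 = 884
  Σ(broken) = 2493 kJ
Bonds formed (products):
  C–C: 1 × 340 = 340
  C–H: 6 × 397 = 2382
  Σ(formed) = 2722 kJ
ΔH = Σ(broken) − Σ(formed) = 2493 − 2722 = −229 kJ

ΔH ≈ −229 kJ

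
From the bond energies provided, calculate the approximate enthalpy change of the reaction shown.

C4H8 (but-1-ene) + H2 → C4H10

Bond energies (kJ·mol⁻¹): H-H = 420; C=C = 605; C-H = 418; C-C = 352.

ΔH ≈ −163 kJ

Bonds broken (reactants):
  C-C: 2 × 352 = 704
  C-H: 8 × 418 = 3344
  C=C: 1 × 605 = 605
  H-H: 1 × 420 = 420
  Σ(broken) = 5073 kJ
Bonds formed (products):
  C-C: 3 × 352 = 1056
  C-H: 10 × 418 = 4180
  Σ(formed) = 5236 kJ
ΔH = Σ(broken) − Σ(formed) = 5073 − 5236 = −163 kJ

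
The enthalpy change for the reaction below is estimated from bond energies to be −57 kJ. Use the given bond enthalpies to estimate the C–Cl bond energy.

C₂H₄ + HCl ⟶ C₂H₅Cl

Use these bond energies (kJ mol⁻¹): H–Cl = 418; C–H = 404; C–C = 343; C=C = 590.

Let D be the C–Cl bond energy.
Σ(broken) = 4×404 + 1×590 + 1×418 = 2624
Σ(formed) = 1×343 + 1×D + 5×404 = 2363 + D
ΔH = Σ(broken) − Σ(formed) = (2624) − (2363 + D) = +261 − D
Setting this equal to −57 kJ gives D = 318 kJ/mol.

D(C–Cl) ≈ 318 kJ/mol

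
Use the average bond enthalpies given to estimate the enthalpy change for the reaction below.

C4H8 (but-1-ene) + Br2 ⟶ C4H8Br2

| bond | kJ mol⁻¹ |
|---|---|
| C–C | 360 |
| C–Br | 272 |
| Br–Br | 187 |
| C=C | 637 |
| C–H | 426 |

ΔH ≈ −80 kJ

Bonds broken (reactants):
  Br–Br: 1 × 187 = 187
  C–C: 2 × 360 = 720
  C–H: 8 × 426 = 3408
  C=C: 1 × 637 = 637
  Σ(broken) = 4952 kJ
Bonds formed (products):
  C–Br: 2 × 272 = 544
  C–C: 3 × 360 = 1080
  C–H: 8 × 426 = 3408
  Σ(formed) = 5032 kJ
ΔH = Σ(broken) − Σ(formed) = 4952 − 5032 = −80 kJ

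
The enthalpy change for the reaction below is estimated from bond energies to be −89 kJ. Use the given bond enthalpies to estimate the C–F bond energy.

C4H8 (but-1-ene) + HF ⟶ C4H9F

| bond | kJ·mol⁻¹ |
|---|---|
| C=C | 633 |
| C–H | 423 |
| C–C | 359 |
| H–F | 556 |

Let D be the C–F bond energy.
Σ(broken) = 2×359 + 8×423 + 1×633 + 1×556 = 5291
Σ(formed) = 3×359 + 1×D + 9×423 = 4884 + D
ΔH = Σ(broken) − Σ(formed) = (5291) − (4884 + D) = +407 − D
Setting this equal to −89 kJ gives D = 496 kJ/mol.

D(C–F) ≈ 496 kJ/mol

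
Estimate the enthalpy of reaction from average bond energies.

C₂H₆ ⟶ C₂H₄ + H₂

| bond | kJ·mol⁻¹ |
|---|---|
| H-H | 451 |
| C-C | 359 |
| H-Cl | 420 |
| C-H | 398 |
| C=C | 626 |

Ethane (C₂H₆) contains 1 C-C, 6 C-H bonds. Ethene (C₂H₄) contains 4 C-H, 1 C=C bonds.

ΔH ≈ +78 kJ

Bonds broken (reactants):
  C-C: 1 × 359 = 359
  C-H: 6 × 398 = 2388
  Σ(broken) = 2747 kJ
Bonds formed (products):
  C-H: 4 × 398 = 1592
  C=C: 1 × 626 = 626
  H-H: 1 × 451 = 451
  Σ(formed) = 2669 kJ
ΔH = Σ(broken) − Σ(formed) = 2747 − 2669 = +78 kJ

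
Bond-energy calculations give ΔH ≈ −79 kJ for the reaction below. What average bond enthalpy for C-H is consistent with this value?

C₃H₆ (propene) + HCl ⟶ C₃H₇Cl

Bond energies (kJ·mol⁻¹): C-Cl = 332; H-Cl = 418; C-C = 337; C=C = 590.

Let D be the C-H bond energy.
Σ(broken) = 1×337 + 6×D + 1×590 + 1×418 = 1345 + 6D
Σ(formed) = 2×337 + 1×332 + 7×D = 1006 + 7D
ΔH = Σ(broken) − Σ(formed) = (1345 + 6D) − (1006 + 7D) = +339 − D
Setting this equal to −79 kJ gives D = 418 kJ/mol.

D(C-H) ≈ 418 kJ/mol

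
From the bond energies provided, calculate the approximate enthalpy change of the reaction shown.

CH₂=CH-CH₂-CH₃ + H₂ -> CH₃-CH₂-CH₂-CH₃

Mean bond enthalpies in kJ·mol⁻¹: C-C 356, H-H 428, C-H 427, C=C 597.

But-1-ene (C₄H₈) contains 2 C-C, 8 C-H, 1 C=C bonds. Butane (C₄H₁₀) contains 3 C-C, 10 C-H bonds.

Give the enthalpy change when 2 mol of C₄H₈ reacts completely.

ΔH = −370 kJ

Bonds broken (reactants):
  C-C: 2 × 356 = 712
  C-H: 8 × 427 = 3416
  C=C: 1 × 597 = 597
  H-H: 1 × 428 = 428
  Σ(broken) = 5153 kJ
Bonds formed (products):
  C-C: 3 × 356 = 1068
  C-H: 10 × 427 = 4270
  Σ(formed) = 5338 kJ
ΔH = Σ(broken) − Σ(formed) = 5153 − 5338 = −185 kJ
For 2× the reaction as written: 2 × (−185) = −370 kJ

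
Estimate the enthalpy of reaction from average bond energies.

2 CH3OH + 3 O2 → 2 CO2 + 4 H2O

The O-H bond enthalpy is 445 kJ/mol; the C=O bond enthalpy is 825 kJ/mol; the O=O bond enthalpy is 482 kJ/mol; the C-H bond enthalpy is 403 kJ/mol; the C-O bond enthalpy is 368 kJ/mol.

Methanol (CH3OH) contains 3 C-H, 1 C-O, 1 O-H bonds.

ΔH ≈ −1370 kJ

Bonds broken (reactants):
  C-H: 6 × 403 = 2418
  C-O: 2 × 368 = 736
  O-H: 2 × 445 = 890
  O=O: 3 × 482 = 1446
  Σ(broken) = 5490 kJ
Bonds formed (products):
  C=O: 4 × 825 = 3300
  O-H: 8 × 445 = 3560
  Σ(formed) = 6860 kJ
ΔH = Σ(broken) − Σ(formed) = 5490 − 6860 = −1370 kJ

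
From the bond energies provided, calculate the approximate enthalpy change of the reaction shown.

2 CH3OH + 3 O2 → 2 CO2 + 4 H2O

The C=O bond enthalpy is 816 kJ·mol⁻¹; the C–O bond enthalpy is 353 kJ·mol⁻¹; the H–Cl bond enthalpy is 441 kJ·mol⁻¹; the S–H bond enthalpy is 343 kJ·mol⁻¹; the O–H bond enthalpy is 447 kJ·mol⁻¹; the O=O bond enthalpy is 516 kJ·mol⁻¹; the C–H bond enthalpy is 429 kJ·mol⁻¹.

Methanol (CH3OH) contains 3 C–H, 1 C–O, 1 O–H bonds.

ΔH ≈ −1118 kJ

Bonds broken (reactants):
  C–H: 6 × 429 = 2574
  C–O: 2 × 353 = 706
  O–H: 2 × 447 = 894
  O=O: 3 × 516 = 1548
  Σ(broken) = 5722 kJ
Bonds formed (products):
  C=O: 4 × 816 = 3264
  O–H: 8 × 447 = 3576
  Σ(formed) = 6840 kJ
ΔH = Σ(broken) − Σ(formed) = 5722 − 6840 = −1118 kJ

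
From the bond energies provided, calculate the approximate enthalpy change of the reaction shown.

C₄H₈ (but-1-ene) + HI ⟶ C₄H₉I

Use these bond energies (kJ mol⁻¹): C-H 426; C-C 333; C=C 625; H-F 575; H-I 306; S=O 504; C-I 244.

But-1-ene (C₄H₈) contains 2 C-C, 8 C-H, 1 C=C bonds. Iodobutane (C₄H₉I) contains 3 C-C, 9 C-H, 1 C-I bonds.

ΔH ≈ −72 kJ

Bonds broken (reactants):
  C-C: 2 × 333 = 666
  C-H: 8 × 426 = 3408
  C=C: 1 × 625 = 625
  H-I: 1 × 306 = 306
  Σ(broken) = 5005 kJ
Bonds formed (products):
  C-C: 3 × 333 = 999
  C-H: 9 × 426 = 3834
  C-I: 1 × 244 = 244
  Σ(formed) = 5077 kJ
ΔH = Σ(broken) − Σ(formed) = 5005 − 5077 = −72 kJ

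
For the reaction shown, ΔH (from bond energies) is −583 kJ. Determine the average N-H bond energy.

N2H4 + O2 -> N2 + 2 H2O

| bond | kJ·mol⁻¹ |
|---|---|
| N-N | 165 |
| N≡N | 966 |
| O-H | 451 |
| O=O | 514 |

Let D be the N-H bond energy.
Σ(broken) = 4×D + 1×165 + 1×514 = 679 + 4D
Σ(formed) = 1×966 + 4×451 = 2770
ΔH = Σ(broken) − Σ(formed) = (679 + 4D) − (2770) = −2091 + 4D
Setting this equal to −583 kJ gives 4D = 1508, so D = 377 kJ/mol.

D(N-H) ≈ 377 kJ/mol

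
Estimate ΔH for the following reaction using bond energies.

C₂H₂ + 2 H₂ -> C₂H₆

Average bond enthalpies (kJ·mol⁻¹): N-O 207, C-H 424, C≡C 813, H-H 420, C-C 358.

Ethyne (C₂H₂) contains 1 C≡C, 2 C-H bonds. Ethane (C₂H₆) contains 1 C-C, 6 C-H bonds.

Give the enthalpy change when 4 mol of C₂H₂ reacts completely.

Bonds broken (reactants):
  C≡C: 1 × 813 = 813
  C-H: 2 × 424 = 848
  H-H: 2 × 420 = 840
  Σ(broken) = 2501 kJ
Bonds formed (products):
  C-C: 1 × 358 = 358
  C-H: 6 × 424 = 2544
  Σ(formed) = 2902 kJ
ΔH = Σ(broken) − Σ(formed) = 2501 − 2902 = −401 kJ
For 4× the reaction as written: 4 × (−401) = −1604 kJ

ΔH = −1604 kJ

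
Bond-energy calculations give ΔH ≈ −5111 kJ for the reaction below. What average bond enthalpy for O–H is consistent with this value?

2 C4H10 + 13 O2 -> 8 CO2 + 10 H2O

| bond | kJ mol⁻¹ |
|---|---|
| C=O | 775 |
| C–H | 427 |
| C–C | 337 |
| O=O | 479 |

Let D be the O–H bond energy.
Σ(broken) = 6×337 + 20×427 + 13×479 = 16789
Σ(formed) = 16×775 + 20×D = 12400 + 20D
ΔH = Σ(broken) − Σ(formed) = (16789) − (12400 + 20D) = +4389 − 20D
Setting this equal to −5111 kJ gives 20D = 9500, so D = 475 kJ/mol.

D(O–H) ≈ 475 kJ/mol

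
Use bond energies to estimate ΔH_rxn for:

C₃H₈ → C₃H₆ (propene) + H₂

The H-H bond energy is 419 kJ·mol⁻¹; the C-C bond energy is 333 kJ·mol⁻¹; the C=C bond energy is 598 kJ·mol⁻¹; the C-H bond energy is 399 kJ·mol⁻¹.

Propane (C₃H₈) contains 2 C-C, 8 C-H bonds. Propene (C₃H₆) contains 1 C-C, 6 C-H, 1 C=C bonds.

ΔH ≈ +114 kJ

Bonds broken (reactants):
  C-C: 2 × 333 = 666
  C-H: 8 × 399 = 3192
  Σ(broken) = 3858 kJ
Bonds formed (products):
  C-C: 1 × 333 = 333
  C-H: 6 × 399 = 2394
  C=C: 1 × 598 = 598
  H-H: 1 × 419 = 419
  Σ(formed) = 3744 kJ
ΔH = Σ(broken) − Σ(formed) = 3858 − 3744 = +114 kJ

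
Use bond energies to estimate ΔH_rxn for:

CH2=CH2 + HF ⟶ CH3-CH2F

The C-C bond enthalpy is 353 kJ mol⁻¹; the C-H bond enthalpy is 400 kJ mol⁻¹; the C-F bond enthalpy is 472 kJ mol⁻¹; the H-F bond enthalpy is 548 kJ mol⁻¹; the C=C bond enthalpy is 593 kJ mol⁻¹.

Bonds broken (reactants):
  C-H: 4 × 400 = 1600
  C=C: 1 × 593 = 593
  H-F: 1 × 548 = 548
  Σ(broken) = 2741 kJ
Bonds formed (products):
  C-C: 1 × 353 = 353
  C-F: 1 × 472 = 472
  C-H: 5 × 400 = 2000
  Σ(formed) = 2825 kJ
ΔH = Σ(broken) − Σ(formed) = 2741 − 2825 = −84 kJ

ΔH ≈ −84 kJ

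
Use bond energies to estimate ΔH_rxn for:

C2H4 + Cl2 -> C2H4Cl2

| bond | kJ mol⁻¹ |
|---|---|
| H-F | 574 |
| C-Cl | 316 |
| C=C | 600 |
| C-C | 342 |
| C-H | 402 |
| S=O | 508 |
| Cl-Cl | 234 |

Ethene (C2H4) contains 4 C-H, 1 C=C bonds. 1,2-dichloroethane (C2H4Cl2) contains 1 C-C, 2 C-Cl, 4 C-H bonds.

Bonds broken (reactants):
  C-H: 4 × 402 = 1608
  C=C: 1 × 600 = 600
  Cl-Cl: 1 × 234 = 234
  Σ(broken) = 2442 kJ
Bonds formed (products):
  C-C: 1 × 342 = 342
  C-Cl: 2 × 316 = 632
  C-H: 4 × 402 = 1608
  Σ(formed) = 2582 kJ
ΔH = Σ(broken) − Σ(formed) = 2442 − 2582 = −140 kJ

ΔH ≈ −140 kJ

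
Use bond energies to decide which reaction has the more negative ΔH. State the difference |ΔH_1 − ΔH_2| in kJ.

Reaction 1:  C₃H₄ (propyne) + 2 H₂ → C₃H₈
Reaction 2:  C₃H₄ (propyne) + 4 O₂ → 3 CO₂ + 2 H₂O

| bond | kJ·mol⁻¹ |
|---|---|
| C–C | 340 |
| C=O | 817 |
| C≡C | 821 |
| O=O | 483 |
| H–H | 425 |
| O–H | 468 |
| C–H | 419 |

Reaction 1:
  Bonds broken (reactants):
    C≡C: 1 × 821 = 821
    C–C: 1 × 340 = 340
    C–H: 4 × 419 = 1676
    H–H: 2 × 425 = 850
    Σ(broken) = 3687 kJ
  Bonds formed (products):
    C–C: 2 × 340 = 680
    C–H: 8 × 419 = 3352
    Σ(formed) = 4032 kJ
  ΔH_1 = 3687 − 4032 = −345 kJ
Reaction 2:
  Bonds broken (reactants):
    C≡C: 1 × 821 = 821
    C–C: 1 × 340 = 340
    C–H: 4 × 419 = 1676
    O=O: 4 × 483 = 1932
    Σ(broken) = 4769 kJ
  Bonds formed (products):
    C=O: 6 × 817 = 4902
    O–H: 4 × 468 = 1872
    Σ(formed) = 6774 kJ
  ΔH_2 = 4769 − 6774 = −2005 kJ
ΔH_1 − ΔH_2 = +1660 kJ, so reaction 2 has the more negative ΔH; |ΔH_1 − ΔH_2| = 1660 kJ.

Reaction 2, by 1660 kJ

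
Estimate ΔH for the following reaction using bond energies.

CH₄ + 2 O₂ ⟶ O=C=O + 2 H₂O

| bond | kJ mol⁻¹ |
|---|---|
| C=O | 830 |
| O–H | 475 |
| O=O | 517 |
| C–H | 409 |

ΔH ≈ −890 kJ

Bonds broken (reactants):
  C–H: 4 × 409 = 1636
  O=O: 2 × 517 = 1034
  Σ(broken) = 2670 kJ
Bonds formed (products):
  C=O: 2 × 830 = 1660
  O–H: 4 × 475 = 1900
  Σ(formed) = 3560 kJ
ΔH = Σ(broken) − Σ(formed) = 2670 − 3560 = −890 kJ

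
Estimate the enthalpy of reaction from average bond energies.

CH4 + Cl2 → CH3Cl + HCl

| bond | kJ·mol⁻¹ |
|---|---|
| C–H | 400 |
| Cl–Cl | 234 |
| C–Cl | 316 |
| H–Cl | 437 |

Bonds broken (reactants):
  C–H: 4 × 400 = 1600
  Cl–Cl: 1 × 234 = 234
  Σ(broken) = 1834 kJ
Bonds formed (products):
  C–Cl: 1 × 316 = 316
  C–H: 3 × 400 = 1200
  H–Cl: 1 × 437 = 437
  Σ(formed) = 1953 kJ
ΔH = Σ(broken) − Σ(formed) = 1834 − 1953 = −119 kJ

ΔH ≈ −119 kJ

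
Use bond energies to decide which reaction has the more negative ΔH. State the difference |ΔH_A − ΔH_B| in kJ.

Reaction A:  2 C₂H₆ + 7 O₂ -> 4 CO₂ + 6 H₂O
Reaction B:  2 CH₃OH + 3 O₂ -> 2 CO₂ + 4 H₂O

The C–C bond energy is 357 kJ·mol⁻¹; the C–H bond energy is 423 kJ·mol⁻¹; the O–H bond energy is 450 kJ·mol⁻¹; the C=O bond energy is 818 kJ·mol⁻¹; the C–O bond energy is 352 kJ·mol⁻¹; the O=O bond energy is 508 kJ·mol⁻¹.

Reaction A:
  Bonds broken (reactants):
    C–C: 2 × 357 = 714
    C–H: 12 × 423 = 5076
    O=O: 7 × 508 = 3556
    Σ(broken) = 9346 kJ
  Bonds formed (products):
    C=O: 8 × 818 = 6544
    O–H: 12 × 450 = 5400
    Σ(formed) = 11944 kJ
  ΔH_A = 9346 − 11944 = −2598 kJ
Reaction B:
  Bonds broken (reactants):
    C–H: 6 × 423 = 2538
    C–O: 2 × 352 = 704
    O–H: 2 × 450 = 900
    O=O: 3 × 508 = 1524
    Σ(broken) = 5666 kJ
  Bonds formed (products):
    C=O: 4 × 818 = 3272
    O–H: 8 × 450 = 3600
    Σ(formed) = 6872 kJ
  ΔH_B = 5666 − 6872 = −1206 kJ
ΔH_A − ΔH_B = −1392 kJ, so reaction A has the more negative ΔH; |ΔH_A − ΔH_B| = 1392 kJ.

Reaction A, by 1392 kJ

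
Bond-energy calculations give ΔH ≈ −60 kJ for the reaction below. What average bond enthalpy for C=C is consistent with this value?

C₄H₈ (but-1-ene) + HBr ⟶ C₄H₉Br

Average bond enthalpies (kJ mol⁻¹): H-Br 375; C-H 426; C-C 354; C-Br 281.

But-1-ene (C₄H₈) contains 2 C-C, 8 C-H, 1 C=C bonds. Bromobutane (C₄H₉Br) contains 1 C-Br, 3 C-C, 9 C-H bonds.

Let D be the C=C bond energy.
Σ(broken) = 2×354 + 8×426 + 1×D + 1×375 = 4491 + D
Σ(formed) = 1×281 + 3×354 + 9×426 = 5177
ΔH = Σ(broken) − Σ(formed) = (4491 + D) − (5177) = −686 + D
Setting this equal to −60 kJ gives D = 626 kJ/mol.

D(C=C) ≈ 626 kJ/mol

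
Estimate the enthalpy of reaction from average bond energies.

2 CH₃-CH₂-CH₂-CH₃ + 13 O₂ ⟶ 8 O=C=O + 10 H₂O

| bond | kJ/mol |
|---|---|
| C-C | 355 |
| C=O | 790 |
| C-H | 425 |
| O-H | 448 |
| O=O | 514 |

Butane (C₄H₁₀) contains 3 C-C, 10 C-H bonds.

ΔH ≈ −4288 kJ

Bonds broken (reactants):
  C-C: 6 × 355 = 2130
  C-H: 20 × 425 = 8500
  O=O: 13 × 514 = 6682
  Σ(broken) = 17312 kJ
Bonds formed (products):
  C=O: 16 × 790 = 12640
  O-H: 20 × 448 = 8960
  Σ(formed) = 21600 kJ
ΔH = Σ(broken) − Σ(formed) = 17312 − 21600 = −4288 kJ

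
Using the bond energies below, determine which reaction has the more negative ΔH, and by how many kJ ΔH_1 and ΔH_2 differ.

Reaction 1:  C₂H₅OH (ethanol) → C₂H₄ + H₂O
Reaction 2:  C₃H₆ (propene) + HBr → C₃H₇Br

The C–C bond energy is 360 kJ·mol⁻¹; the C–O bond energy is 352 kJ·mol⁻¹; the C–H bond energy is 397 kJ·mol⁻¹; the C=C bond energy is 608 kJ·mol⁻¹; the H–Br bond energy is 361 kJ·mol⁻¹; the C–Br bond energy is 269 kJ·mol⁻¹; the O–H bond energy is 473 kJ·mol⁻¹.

Reaction 1:
  Bonds broken (reactants):
    C–C: 1 × 360 = 360
    C–H: 5 × 397 = 1985
    C–O: 1 × 352 = 352
    O–H: 1 × 473 = 473
    Σ(broken) = 3170 kJ
  Bonds formed (products):
    C–H: 4 × 397 = 1588
    C=C: 1 × 608 = 608
    O–H: 2 × 473 = 946
    Σ(formed) = 3142 kJ
  ΔH_1 = 3170 − 3142 = +28 kJ
Reaction 2:
  Bonds broken (reactants):
    C–C: 1 × 360 = 360
    C–H: 6 × 397 = 2382
    C=C: 1 × 608 = 608
    H–Br: 1 × 361 = 361
    Σ(broken) = 3711 kJ
  Bonds formed (products):
    C–Br: 1 × 269 = 269
    C–C: 2 × 360 = 720
    C–H: 7 × 397 = 2779
    Σ(formed) = 3768 kJ
  ΔH_2 = 3711 − 3768 = −57 kJ
ΔH_1 − ΔH_2 = +85 kJ, so reaction 2 has the more negative ΔH; |ΔH_1 − ΔH_2| = 85 kJ.

Reaction 2, by 85 kJ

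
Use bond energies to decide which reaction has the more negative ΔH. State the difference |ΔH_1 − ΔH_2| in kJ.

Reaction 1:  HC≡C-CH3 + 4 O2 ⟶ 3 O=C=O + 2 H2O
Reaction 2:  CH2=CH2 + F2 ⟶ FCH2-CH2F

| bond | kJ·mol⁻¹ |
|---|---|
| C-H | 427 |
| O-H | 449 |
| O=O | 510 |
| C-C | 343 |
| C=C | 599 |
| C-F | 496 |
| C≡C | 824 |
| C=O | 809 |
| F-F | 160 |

Reaction 1:
  Bonds broken (reactants):
    C≡C: 1 × 824 = 824
    C-C: 1 × 343 = 343
    C-H: 4 × 427 = 1708
    O=O: 4 × 510 = 2040
    Σ(broken) = 4915 kJ
  Bonds formed (products):
    C=O: 6 × 809 = 4854
    O-H: 4 × 449 = 1796
    Σ(formed) = 6650 kJ
  ΔH_1 = 4915 − 6650 = −1735 kJ
Reaction 2:
  Bonds broken (reactants):
    C-H: 4 × 427 = 1708
    C=C: 1 × 599 = 599
    F-F: 1 × 160 = 160
    Σ(broken) = 2467 kJ
  Bonds formed (products):
    C-C: 1 × 343 = 343
    C-F: 2 × 496 = 992
    C-H: 4 × 427 = 1708
    Σ(formed) = 3043 kJ
  ΔH_2 = 2467 − 3043 = −576 kJ
ΔH_1 − ΔH_2 = −1159 kJ, so reaction 1 has the more negative ΔH; |ΔH_1 − ΔH_2| = 1159 kJ.

Reaction 1, by 1159 kJ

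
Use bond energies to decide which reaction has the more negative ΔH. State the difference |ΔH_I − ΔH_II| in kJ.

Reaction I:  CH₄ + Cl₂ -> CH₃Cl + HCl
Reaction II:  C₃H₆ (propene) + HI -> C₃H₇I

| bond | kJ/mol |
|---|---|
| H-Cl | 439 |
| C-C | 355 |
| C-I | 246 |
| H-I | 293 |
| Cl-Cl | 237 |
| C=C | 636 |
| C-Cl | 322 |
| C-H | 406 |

Reaction I, by 40 kJ

Reaction I:
  Bonds broken (reactants):
    C-H: 4 × 406 = 1624
    Cl-Cl: 1 × 237 = 237
    Σ(broken) = 1861 kJ
  Bonds formed (products):
    C-Cl: 1 × 322 = 322
    C-H: 3 × 406 = 1218
    H-Cl: 1 × 439 = 439
    Σ(formed) = 1979 kJ
  ΔH_I = 1861 − 1979 = −118 kJ
Reaction II:
  Bonds broken (reactants):
    C-C: 1 × 355 = 355
    C-H: 6 × 406 = 2436
    C=C: 1 × 636 = 636
    H-I: 1 × 293 = 293
    Σ(broken) = 3720 kJ
  Bonds formed (products):
    C-C: 2 × 355 = 710
    C-H: 7 × 406 = 2842
    C-I: 1 × 246 = 246
    Σ(formed) = 3798 kJ
  ΔH_II = 3720 − 3798 = −78 kJ
ΔH_I − ΔH_II = −40 kJ, so reaction I has the more negative ΔH; |ΔH_I − ΔH_II| = 40 kJ.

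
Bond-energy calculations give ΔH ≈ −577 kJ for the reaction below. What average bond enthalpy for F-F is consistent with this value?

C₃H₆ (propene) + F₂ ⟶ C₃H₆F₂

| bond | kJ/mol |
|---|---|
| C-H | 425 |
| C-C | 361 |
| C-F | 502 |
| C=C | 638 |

D(F-F) ≈ 150 kJ/mol

Let D be the F-F bond energy.
Σ(broken) = 1×361 + 6×425 + 1×638 + 1×D = 3549 + D
Σ(formed) = 2×361 + 2×502 + 6×425 = 4276
ΔH = Σ(broken) − Σ(formed) = (3549 + D) − (4276) = −727 + D
Setting this equal to −577 kJ gives D = 150 kJ/mol.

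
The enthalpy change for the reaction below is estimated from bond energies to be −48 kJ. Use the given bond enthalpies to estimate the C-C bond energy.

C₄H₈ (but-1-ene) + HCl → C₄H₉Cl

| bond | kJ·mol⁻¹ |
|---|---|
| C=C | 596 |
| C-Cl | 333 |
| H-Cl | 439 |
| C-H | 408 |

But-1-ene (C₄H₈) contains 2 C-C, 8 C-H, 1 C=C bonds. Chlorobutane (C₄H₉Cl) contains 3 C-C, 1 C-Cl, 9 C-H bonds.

Let D be the C-C bond energy.
Σ(broken) = 2×D + 8×408 + 1×596 + 1×439 = 4299 + 2D
Σ(formed) = 3×D + 1×333 + 9×408 = 4005 + 3D
ΔH = Σ(broken) − Σ(formed) = (4299 + 2D) − (4005 + 3D) = +294 − D
Setting this equal to −48 kJ gives D = 342 kJ/mol.

D(C-C) ≈ 342 kJ/mol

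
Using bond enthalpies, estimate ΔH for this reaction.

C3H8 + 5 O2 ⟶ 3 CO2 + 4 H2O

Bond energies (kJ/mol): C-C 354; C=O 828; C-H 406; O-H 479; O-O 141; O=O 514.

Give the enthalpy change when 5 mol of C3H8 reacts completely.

Bonds broken (reactants):
  C-C: 2 × 354 = 708
  C-H: 8 × 406 = 3248
  O=O: 5 × 514 = 2570
  Σ(broken) = 6526 kJ
Bonds formed (products):
  C=O: 6 × 828 = 4968
  O-H: 8 × 479 = 3832
  Σ(formed) = 8800 kJ
ΔH = Σ(broken) − Σ(formed) = 6526 − 8800 = −2274 kJ
For 5× the reaction as written: 5 × (−2274) = −11370 kJ

ΔH = −11370 kJ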